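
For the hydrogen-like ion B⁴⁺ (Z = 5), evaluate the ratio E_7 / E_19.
7.367347

Using E_n = -13.6057 Z² / n² eV with Z = 5:

E_7 = -13.6057 × 5² / 7² = -340.1425 / 49 = -6.941683673469 eV
E_19 = -13.6057 × 5² / 19² = -340.1425 / 361 = -0.942222991690 eV

The ratio is:
E_7/E_19 = (-6.941683673469) / (-0.942222991690)
E_7/E_19 = (-340.1425/49) / (-340.1425/361)
E_7/E_19 = 361/49
E_7/E_19 = 7.367347
(Note: the Z² factors cancel in the ratio.)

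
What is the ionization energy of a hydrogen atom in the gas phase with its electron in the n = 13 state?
0.081 eV

The ionization energy is the energy needed to remove the electron completely (n → ∞).

For hydrogen, E_n = -13.6057 eV / n².

At n = 13: E_13 = -13.6057 / 13² = -0.080507 eV
At n = ∞: E_∞ = 0 eV

Ionization energy = E_∞ - E_13 = 0 - (-0.080507) = 0.080507 eV
Ionization energy ≈ 0.081 eV

This is also called the binding energy of the electron in state n = 13.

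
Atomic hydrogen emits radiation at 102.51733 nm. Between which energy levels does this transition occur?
n = 3 → n = 1

First, find the photon energy from the wavelength (hc = 1239.84 eV·nm):
E = hc/λ = 1239.84 eV·nm / 102.51733 nm = 12.093955 eV

The energy levels of hydrogen satisfy E_n = -13.6057 / n² eV, so an emission n_i → n_f releases
ΔE = 13.6057 × (1/n_f² − 1/n_i²) eV.

Setting ΔE equal to the photon energy:
1/n_f² − 1/n_i² = 12.093955 / 13.6057 = 0.88888885

Since 1/n_i² must be positive, we need 1/n_f² > 0.88888885, i.e. n_f ≤ 1. For each allowed n_f, solve n_i = (1/n_f² − 0.88888885)^(−1/2) and check whether it is a whole number:
  n_f = 1: 1/n_i² = 1.00000000 − 0.88888885 = 0.11111115 → n_i = 3.000  → integer, n_i = 3 ✓

Only n_f = 1 gives an integer upper level, n_i = 3.

The transition is from n = 3 to n = 1 (emission).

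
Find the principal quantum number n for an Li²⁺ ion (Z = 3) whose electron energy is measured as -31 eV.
n = 2

The exact energy levels follow E_n = -13.6057 Z² / n² eV with Z = 3.

The measured value (-31 eV) is reported to only 2 significant figures, so we must test candidate n values and see which one matches to that precision.

Candidate energies:
  n = 1:  E = -13.6057 × 3² / 1² = -122.45130 eV
  n = 2:  E = -13.6057 × 3² / 2² = -30.61283 eV  ← matches
  n = 3:  E = -13.6057 × 3² / 3² = -13.60570 eV
  n = 4:  E = -13.6057 × 3² / 4² = -7.65321 eV

Checking against the measurement of -31 eV (2 sig figs), only n = 2 agrees:
E_2 = -30.61283 eV, which rounds to -31 eV ✓

Therefore n = 2.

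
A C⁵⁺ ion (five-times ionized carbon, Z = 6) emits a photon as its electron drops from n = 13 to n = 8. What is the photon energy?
4.75495 eV

The energy levels are E_n = -13.6057 Z² eV / n².

Energy at n = 13: E_13 = -13.6057 × 6² / 13² = -2.89825562 eV
Energy at n = 8: E_8 = -13.6057 × 6² / 8² = -7.65320625 eV

For emission (electron falling to lower state), the photon energy is:
E_photon = E_13 - E_8 = |-2.89825562 - (-7.65320625)|
E_photon = 4.75495 eV

This energy is carried away by the emitted photon.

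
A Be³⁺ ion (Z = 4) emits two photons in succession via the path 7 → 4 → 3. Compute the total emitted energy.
19.75 eV

The energy levels of Be³⁺ are E_n = -13.6057 × 4² / n² eV.

First transition (7 → 4):
ΔE₁ = |E_4 - E_7|
ΔE₁ = |-13.60570000 - (-4.44267755)| = 9.16302 eV

Second transition (4 → 3):
ΔE₂ = |E_3 - E_4|
ΔE₂ = |-24.18791111 - (-13.60570000)| = 10.58221 eV

Total energy released:
E_total = ΔE₁ + ΔE₂ = 9.16302 + 10.58221 = 19.75 eV

Note: This equals the direct transition 7 → 3: 19.75 eV ✓
Energy is conserved regardless of the path taken.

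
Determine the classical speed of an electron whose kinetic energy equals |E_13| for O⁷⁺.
1.35e+06 m/s (or 0.45% of c)

The binding energy at n = 13 for O⁷⁺ is:
E_13 = -13.6057 × 8²/13² = -5.15245 eV
|E_13| = 5.15245 eV

Convert to Joules:
KE = 5.15245 eV × (1.602177 × 10⁻¹⁹ J/eV) = 8.2551e-19 J

Using KE = ½mv²:
v = √(2·KE/m_e)
v = √(2 × 8.2551e-19 J / 9.10938 × 10⁻³¹ kg)
v = 1.35e+06 m/s

This is approximately 0.45% the speed of light.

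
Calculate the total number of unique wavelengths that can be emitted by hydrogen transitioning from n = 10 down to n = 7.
6

The electron can occupy levels n = 7, 8, ..., 10 during de-excitation — that is m = 10 - 7 + 1 = 4 distinct levels.

The number of distinct spectral lines equals the number of ways to choose 2 of these m levels (each pair gives one possible emission transition):

Number of lines = m(m-1)/2 = 4×3/2 = 6

These correspond to all possible transitions between the 4 levels:
10 → 9, 10 → 8, 10 → 7, 9 → 8, 9 → 7, 8 → 7

Each transition produces a photon with a unique energy (and thus wavelength). This count does not depend on Z.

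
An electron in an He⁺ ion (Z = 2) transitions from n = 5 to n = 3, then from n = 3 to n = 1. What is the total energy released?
52.246 eV

The energy levels of He⁺ are E_n = -13.6057 × 2² / n² eV.

First transition (5 → 3):
ΔE₁ = |E_3 - E_5|
ΔE₁ = |-6.046977778 - (-2.176912000)| = 3.870066 eV

Second transition (3 → 1):
ΔE₂ = |E_1 - E_3|
ΔE₂ = |-54.422800000 - (-6.046977778)| = 48.375822 eV

Total energy released:
E_total = ΔE₁ + ΔE₂ = 3.870066 + 48.375822 = 52.246 eV

Note: This equals the direct transition 5 → 1: 52.246 eV ✓
Energy is conserved regardless of the path taken.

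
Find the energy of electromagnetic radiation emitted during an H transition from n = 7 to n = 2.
3.12 eV

The energy levels are E_n = -13.6057 eV / n².

Energy at n = 7: E_7 = -13.6057 / 7² = -0.27767 eV
Energy at n = 2: E_2 = -13.6057 / 2² = -3.40143 eV

For emission (electron falling to lower state), the photon energy is:
E_photon = E_7 - E_2 = |-0.27767 - (-3.40143)|
E_photon = 3.12 eV

This energy is carried away by the emitted photon.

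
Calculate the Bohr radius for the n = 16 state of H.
13.5469 nm (or 135.4693 Å)

The Bohr radius formula is:
r_n = n² a₀ / Z

where a₀ = 0.0529177 nm is the Bohr radius.

For H (Z = 1) at n = 16:
r_16 = 16² × 0.0529177 nm / 1
r_16 = 256 × 0.0529177 nm / 1
r_16 = 13.54693 nm / 1
r_16 = 13.5469 nm

The electron orbits at approximately 13.5469 nm from the nucleus.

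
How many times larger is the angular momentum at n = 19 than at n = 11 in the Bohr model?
1.73

In the Bohr model, L_n = nℏ, so the ratio is purely the ratio of quantum numbers:

L_19/L_11 = 19ℏ / 11ℏ = 19/11 = 1.73

The angular momentum scales linearly with n.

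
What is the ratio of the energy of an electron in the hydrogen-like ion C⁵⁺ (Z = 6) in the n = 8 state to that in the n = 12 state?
2.2500

Using E_n = -13.6057 Z² / n² eV with Z = 6:

E_8 = -13.6057 × 6² / 8² = -489.8052 / 64 = -7.6532062500 eV
E_12 = -13.6057 × 6² / 12² = -489.8052 / 144 = -3.4014250000 eV

The ratio is:
E_8/E_12 = (-7.6532062500) / (-3.4014250000)
E_8/E_12 = (-489.8052/64) / (-489.8052/144)
E_8/E_12 = 144/64
E_8/E_12 = 2.2500
(Note: the Z² factors cancel in the ratio.)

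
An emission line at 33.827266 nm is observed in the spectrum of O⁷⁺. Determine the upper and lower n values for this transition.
n = 7 → n = 4

First, find the photon energy from the wavelength (hc = 1239.84 eV·nm):
E = hc/λ = 1239.84 eV·nm / 33.827266 nm = 36.652090 eV

The energy levels of O⁷⁺ satisfy E_n = -13.6057 × 8² / n² eV, so an emission n_i → n_f releases
ΔE = 13.6057 × 8² × (1/n_f² − 1/n_i²) eV.

Setting ΔE equal to the photon energy:
1/n_f² − 1/n_i² = 36.652090 / (13.6057 × 8²) = 0.042091837

Since 1/n_i² must be positive, we need 1/n_f² > 0.042091837, i.e. n_f ≤ 4. For each allowed n_f, solve n_i = (1/n_f² − 0.042091837)^(−1/2) and check whether it is a whole number:
  n_f = 1: 1/n_i² = 1.000000000 − 0.042091837 = 0.957908163 → n_i = 1.022  (not an integer) ✗
  n_f = 2: 1/n_i² = 0.250000000 − 0.042091837 = 0.207908163 → n_i = 2.193  (not an integer) ✗
  n_f = 3: 1/n_i² = 0.111111111 − 0.042091837 = 0.069019274 → n_i = 3.806  (not an integer) ✗
  n_f = 4: 1/n_i² = 0.062500000 − 0.042091837 = 0.020408163 → n_i = 7.000  → integer, n_i = 7 ✓

Only n_f = 4 gives an integer upper level, n_i = 7.

The transition is from n = 7 to n = 4 (emission).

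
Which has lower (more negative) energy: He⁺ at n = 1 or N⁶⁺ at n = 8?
He⁺ at n = 1 (E = -54.42 eV)

Using E_n = -13.6057 Z² / n² eV:

He⁺ (Z = 2) at n = 1:
E = -13.6057 × 2² / 1² = -13.6057 × 4 / 1 = -54.42280 eV

N⁶⁺ (Z = 7) at n = 8:
E = -13.6057 × 7² / 8² = -13.6057 × 49 / 64 = -10.41686 eV

Since -54.42280 eV < -10.41686 eV,
He⁺ at n = 1 is more tightly bound (requires more energy to ionize).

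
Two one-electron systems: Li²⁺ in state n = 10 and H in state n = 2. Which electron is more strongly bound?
H at n = 2 (E = -3.40143 eV)

Using E_n = -13.6057 Z² / n² eV:

Li²⁺ (Z = 3) at n = 10:
E = -13.6057 × 3² / 10² = -13.6057 × 9 / 100 = -1.22451300 eV

H (Z = 1) at n = 2:
E = -13.6057 × 1² / 2² = -13.6057 × 1 / 4 = -3.40142500 eV

Since -3.40142500 eV < -1.22451300 eV,
H at n = 2 is more tightly bound (requires more energy to ionize).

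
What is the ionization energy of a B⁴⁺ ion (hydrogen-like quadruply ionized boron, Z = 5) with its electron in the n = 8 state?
5.314727 eV

The ionization energy is the energy needed to remove the electron completely (n → ∞).

For a hydrogen-like ion with Z = 5, E_n = -13.6057 Z² / n² eV.

At n = 8: E_8 = -13.6057 × 5² / 8² = -5.314726563 eV
At n = ∞: E_∞ = 0 eV

Ionization energy = E_∞ - E_8 = 0 - (-5.314726563) = 5.314726563 eV
Ionization energy ≈ 5.314727 eV

This is also called the binding energy of the electron in state n = 8.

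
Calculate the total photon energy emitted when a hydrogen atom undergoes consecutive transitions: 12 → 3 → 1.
13.51 eV

The energy levels of hydrogen are E_n = -13.6057 / n² eV.

First transition (12 → 3):
ΔE₁ = |E_3 - E_12|
ΔE₁ = |-1.51174444 - (-0.09448403)| = 1.41726 eV

Second transition (3 → 1):
ΔE₂ = |E_1 - E_3|
ΔE₂ = |-13.60570000 - (-1.51174444)| = 12.09396 eV

Total energy released:
E_total = ΔE₁ + ΔE₂ = 1.41726 + 12.09396 = 13.51 eV

Note: This equals the direct transition 12 → 1: 13.51 eV ✓
Energy is conserved regardless of the path taken.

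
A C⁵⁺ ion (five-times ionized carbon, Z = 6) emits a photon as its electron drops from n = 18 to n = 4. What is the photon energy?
29.10 eV

The energy levels are E_n = -13.6057 Z² eV / n².

Energy at n = 18: E_18 = -13.6057 × 6² / 18² = -1.51174 eV
Energy at n = 4: E_4 = -13.6057 × 6² / 4² = -30.61283 eV

For emission (electron falling to lower state), the photon energy is:
E_photon = E_18 - E_4 = |-1.51174 - (-30.61283)|
E_photon = 29.10 eV

This energy is carried away by the emitted photon.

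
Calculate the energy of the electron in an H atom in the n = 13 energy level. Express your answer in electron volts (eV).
-0.08 eV

The energy levels of a hydrogen-like atom are given by:
E_n = -13.6057 eV / n²

For n = 13:
E_13 = -13.6057 eV / 13²
E_13 = -13.6057 eV / 169
E_13 = -0.08 eV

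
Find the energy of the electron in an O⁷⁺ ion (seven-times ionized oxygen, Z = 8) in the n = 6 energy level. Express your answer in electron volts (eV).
-24.187911 eV

The energy levels of a hydrogen-like atom are given by:
E_n = -13.6057 Z² / n² eV  (with Z = 8 for O⁷⁺)

For n = 6:
E_6 = -13.6057 × 8² / 6²
E_6 = -13.6057 × 64 / 36
E_6 = -24.187911 eV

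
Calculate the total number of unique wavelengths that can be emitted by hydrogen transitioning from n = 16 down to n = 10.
21

The electron can occupy levels n = 10, 11, ..., 16 during de-excitation — that is m = 16 - 10 + 1 = 7 distinct levels.

The number of distinct spectral lines equals the number of ways to choose 2 of these m levels (each pair gives one possible emission transition):

Number of lines = m(m-1)/2 = 7×6/2 = 21

These correspond to all possible transitions between the 7 levels:
16 → 15, 16 → 14, 16 → 13, 16 → 12, 16 → 11, 16 → 10, 15 → 14, 15 → 13...

Each transition produces a photon with a unique energy (and thus wavelength). This count does not depend on Z.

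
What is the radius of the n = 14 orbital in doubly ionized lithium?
3.457291 nm (or 34.572911 Å)

The Bohr radius formula is:
r_n = n² a₀ / Z

where a₀ = 0.052917721 nm is the Bohr radius.

For Li²⁺ (Z = 3) at n = 14:
r_14 = 14² × 0.052917721 nm / 3
r_14 = 196 × 0.052917721 nm / 3
r_14 = 10.3718733 nm / 3
r_14 = 3.457291 nm

The electron orbits at approximately 3.457291 nm from the nucleus.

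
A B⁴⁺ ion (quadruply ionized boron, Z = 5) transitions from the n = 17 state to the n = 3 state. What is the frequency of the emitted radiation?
8.8539e+15 Hz

First, find the transition energy:
E_17 = -13.6057 × 5² / 17² = -1.1769637 eV
E_3 = -13.6057 × 5² / 3² = -37.7936111 eV
|ΔE| = |E_3 - E_17| = 36.6166474 eV

Convert to Joules: E = 36.6166474 eV × (1.602177 × 10⁻¹⁹ J/eV) = 5.866635e-18 J

Using E = hf:
f = E/h = 5.866635e-18 J / (6.62607 × 10⁻³⁴ J·s)
f = 8.8539e+15 Hz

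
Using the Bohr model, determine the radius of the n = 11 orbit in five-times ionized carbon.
1.0672 nm (or 10.6717 Å)

The Bohr radius formula is:
r_n = n² a₀ / Z

where a₀ = 0.0529177 nm is the Bohr radius.

For C⁵⁺ (Z = 6) at n = 11:
r_11 = 11² × 0.0529177 nm / 6
r_11 = 121 × 0.0529177 nm / 6
r_11 = 6.40304 nm / 6
r_11 = 1.0672 nm

The electron orbits at approximately 1.0672 nm from the nucleus.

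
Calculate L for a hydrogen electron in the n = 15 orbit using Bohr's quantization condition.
1.5819e-33 J·s (or 15ℏ)

In the Bohr model, angular momentum is quantized:
L = nℏ

where ℏ = h/(2π) = 1.054572e-34 J·s

For n = 15:
L = 15 × 1.054572e-34 J·s
L = 1.5819e-33 J·s

This can also be written as L = 15ℏ.
The angular momentum is an integer multiple of the reduced Planck constant.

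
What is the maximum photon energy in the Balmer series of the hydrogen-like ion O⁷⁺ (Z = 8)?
217.691 eV

The series limit corresponds to the transition from n = ∞ to n = 2.
This is the highest energy (shortest wavelength) transition in the Balmer series.

E_∞ = 0 eV
E_2 = -13.6057 × 8² / 2² = -217.691 eV

Energy at series limit:
ΔE = E_∞ - E_2 = 0 - (-217.691) = 217.691 eV

This energy equals the ionization energy from the n = 2 state of O⁷⁺.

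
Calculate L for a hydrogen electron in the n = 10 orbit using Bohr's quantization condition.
1.0546e-33 J·s (or 10ℏ)

In the Bohr model, angular momentum is quantized:
L = nℏ

where ℏ = h/(2π) = 1.054572e-34 J·s

For n = 10:
L = 10 × 1.054572e-34 J·s
L = 1.0546e-33 J·s

This can also be written as L = 10ℏ.
The angular momentum is an integer multiple of the reduced Planck constant.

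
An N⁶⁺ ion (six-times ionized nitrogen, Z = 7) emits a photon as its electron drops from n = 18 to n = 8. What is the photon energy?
8.3592 eV

The energy levels are E_n = -13.6057 Z² eV / n².

Energy at n = 18: E_18 = -13.6057 × 7² / 18² = -2.0576522 eV
Energy at n = 8: E_8 = -13.6057 × 7² / 8² = -10.4168641 eV

For emission (electron falling to lower state), the photon energy is:
E_photon = E_18 - E_8 = |-2.0576522 - (-10.4168641)|
E_photon = 8.3592 eV

This energy is carried away by the emitted photon.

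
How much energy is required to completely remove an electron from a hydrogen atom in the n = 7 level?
0.27767 eV

The ionization energy is the energy needed to remove the electron completely (n → ∞).

For hydrogen, E_n = -13.6057 eV / n².

At n = 7: E_7 = -13.6057 / 7² = -0.27766735 eV
At n = ∞: E_∞ = 0 eV

Ionization energy = E_∞ - E_7 = 0 - (-0.27766735) = 0.27766735 eV
Ionization energy ≈ 0.27767 eV

This is also called the binding energy of the electron in state n = 7.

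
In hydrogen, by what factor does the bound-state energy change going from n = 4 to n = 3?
1.7778

Using E_n = -13.6057 Z² / n² eV with Z = 1:

E_3 = -13.6057 / 3² = -13.6057 / 9 = -1.5117444444 eV
E_4 = -13.6057 / 4² = -13.6057 / 16 = -0.8503562500 eV

The ratio is:
E_3/E_4 = (-1.5117444444) / (-0.8503562500)
E_3/E_4 = (-13.6057/9) / (-13.6057/16)
E_3/E_4 = 16/9
E_3/E_4 = 1.7778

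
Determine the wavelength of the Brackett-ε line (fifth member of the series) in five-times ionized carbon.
50.47 nm

The lines of a series are numbered from the longest wavelength (smallest ΔE) outward; the fifth line is the transition from n = n_f + 5 to n_f.
The Brackett series has all transitions ending at n_f = 4.

For C⁵⁺ (Z = 6), the fifth line (ε-line) is the jump from n = 9 to n = 4:
E_9 = -13.6057 × 6² / 9² = -6.0470 eV
E_4 = -13.6057 × 6² / 4² = -30.6128 eV
ΔE = E_9 - E_4 = 24.5658 eV

λ = hc/E = 1239.84 eV·nm / 24.5658 eV
λ = 50.47 nm

This is the ε-line of the Brackett series in C⁵⁺.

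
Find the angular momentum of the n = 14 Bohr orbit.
1.48e-33 J·s (or 14ℏ)

In the Bohr model, angular momentum is quantized:
L = nℏ

where ℏ = h/(2π) = 1.0546e-34 J·s

For n = 14:
L = 14 × 1.0546e-34 J·s
L = 1.48e-33 J·s

This can also be written as L = 14ℏ.
The angular momentum is an integer multiple of the reduced Planck constant.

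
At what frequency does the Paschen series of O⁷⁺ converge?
2.34e+16 Hz

The series limit corresponds to the transition from n = ∞ to n = 3.
This is the highest energy (shortest wavelength) transition in the Paschen series.

E_∞ = 0 eV
E_3 = -13.6057 × 8² / 3² = -96.75164 eV

Energy at series limit:
ΔE = E_∞ - E_3 = 0 - (-96.75164) = 96.75164 eV
E = 96.75164 eV × (1.602177 × 10⁻¹⁹ J/eV) = 1.5501e-17 J
f = E/h = 1.5501e-17 J / (6.62607 × 10⁻³⁴ J·s) = 2.34e+16 Hz

This energy equals the ionization energy from the n = 3 state of O⁷⁺.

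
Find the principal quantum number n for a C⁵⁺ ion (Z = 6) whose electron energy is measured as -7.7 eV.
n = 8

The exact energy levels follow E_n = -13.6057 Z² / n² eV with Z = 6.

The measured value (-7.7 eV) is reported to only 2 significant figures, so we must test candidate n values and see which one matches to that precision.

Candidate energies:
  n = 6:  E = -13.6057 × 6² / 6² = -13.605700 eV
  n = 7:  E = -13.6057 × 6² / 7² = -9.996024 eV
  n = 8:  E = -13.6057 × 6² / 8² = -7.653206 eV  ← matches
  n = 9:  E = -13.6057 × 6² / 9² = -6.046978 eV
  n = 10:  E = -13.6057 × 6² / 10² = -4.898052 eV

Checking against the measurement of -7.7 eV (2 sig figs), only n = 8 agrees:
E_8 = -7.653206 eV, which rounds to -7.7 eV ✓

Therefore n = 8.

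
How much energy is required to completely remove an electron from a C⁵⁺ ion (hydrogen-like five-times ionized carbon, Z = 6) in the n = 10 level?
4.89805 eV

The ionization energy is the energy needed to remove the electron completely (n → ∞).

For a hydrogen-like ion with Z = 6, E_n = -13.6057 Z² / n² eV.

At n = 10: E_10 = -13.6057 × 6² / 10² = -4.89805200 eV
At n = ∞: E_∞ = 0 eV

Ionization energy = E_∞ - E_10 = 0 - (-4.89805200) = 4.89805200 eV
Ionization energy ≈ 4.89805 eV

This is also called the binding energy of the electron in state n = 10.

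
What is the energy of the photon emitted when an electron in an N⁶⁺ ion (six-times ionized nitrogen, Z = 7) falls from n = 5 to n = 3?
47.40831 eV

The energy levels are E_n = -13.6057 Z² eV / n².

Energy at n = 5: E_5 = -13.6057 × 7² / 5² = -26.66717200 eV
Energy at n = 3: E_3 = -13.6057 × 7² / 3² = -74.07547778 eV

For emission (electron falling to lower state), the photon energy is:
E_photon = E_5 - E_3 = |-26.66717200 - (-74.07547778)|
E_photon = 47.40831 eV

This energy is carried away by the emitted photon.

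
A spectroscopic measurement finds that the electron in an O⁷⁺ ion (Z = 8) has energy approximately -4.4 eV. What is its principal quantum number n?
n = 14

The exact energy levels follow E_n = -13.6057 Z² / n² eV with Z = 8.

The measured value (-4.4 eV) is reported to only 2 significant figures, so we must test candidate n values and see which one matches to that precision.

Candidate energies:
  n = 12:  E = -13.6057 × 8² / 12² = -6.04698 eV
  n = 13:  E = -13.6057 × 8² / 13² = -5.15245 eV
  n = 14:  E = -13.6057 × 8² / 14² = -4.44268 eV  ← matches
  n = 15:  E = -13.6057 × 8² / 15² = -3.87007 eV
  n = 16:  E = -13.6057 × 8² / 16² = -3.40143 eV

Checking against the measurement of -4.4 eV (2 sig figs), only n = 14 agrees:
E_14 = -4.44268 eV, which rounds to -4.4 eV ✓

Therefore n = 14.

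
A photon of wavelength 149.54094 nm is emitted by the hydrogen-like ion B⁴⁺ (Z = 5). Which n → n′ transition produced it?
n = 8 → n = 5

First, find the photon energy from the wavelength (hc = 1239.84 eV·nm):
E = hc/λ = 1239.84 eV·nm / 149.54094 nm = 8.2909737 eV

The energy levels of B⁴⁺ satisfy E_n = -13.6057 × 5² / n² eV, so an emission n_i → n_f releases
ΔE = 13.6057 × 5² × (1/n_f² − 1/n_i²) eV.

Setting ΔE equal to the photon energy:
1/n_f² − 1/n_i² = 8.2909737 / (13.6057 × 5²) = 0.024375001

Since 1/n_i² must be positive, we need 1/n_f² > 0.024375001, i.e. n_f ≤ 6. For each allowed n_f, solve n_i = (1/n_f² − 0.024375001)^(−1/2) and check whether it is a whole number:
  n_f = 1: 1/n_i² = 1.000000000 − 0.024375001 = 0.975624999 → n_i = 1.012  (not an integer) ✗
  n_f = 2: 1/n_i² = 0.250000000 − 0.024375001 = 0.225624999 → n_i = 2.105  (not an integer) ✗
  n_f = 3: 1/n_i² = 0.111111111 − 0.024375001 = 0.086736110 → n_i = 3.395  (not an integer) ✗
  n_f = 4: 1/n_i² = 0.062500000 − 0.024375001 = 0.038124999 → n_i = 5.121  (not an integer) ✗
  n_f = 5: 1/n_i² = 0.040000000 − 0.024375001 = 0.015624999 → n_i = 8.000  → integer, n_i = 8 ✓
  n_f = 6: 1/n_i² = 0.027777778 − 0.024375001 = 0.003402777 → n_i = 17.143  (not an integer) ✗

Only n_f = 5 gives an integer upper level, n_i = 8.

The transition is from n = 8 to n = 5 (emission).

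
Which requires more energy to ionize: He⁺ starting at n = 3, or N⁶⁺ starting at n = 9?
N⁶⁺ at n = 9 (E = -8.230609 eV)

Using E_n = -13.6057 Z² / n² eV:

He⁺ (Z = 2) at n = 3:
E = -13.6057 × 2² / 3² = -13.6057 × 4 / 9 = -6.046977778 eV

N⁶⁺ (Z = 7) at n = 9:
E = -13.6057 × 7² / 9² = -13.6057 × 49 / 81 = -8.230608642 eV

Since -8.230608642 eV < -6.046977778 eV,
N⁶⁺ at n = 9 is more tightly bound (requires more energy to ionize).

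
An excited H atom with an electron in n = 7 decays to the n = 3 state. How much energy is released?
1.2341 eV

The energy levels are E_n = -13.6057 eV / n².

Energy at n = 7: E_7 = -13.6057 / 7² = -0.2776673 eV
Energy at n = 3: E_3 = -13.6057 / 3² = -1.5117444 eV

For emission (electron falling to lower state), the photon energy is:
E_photon = E_7 - E_3 = |-0.2776673 - (-1.5117444)|
E_photon = 1.2341 eV

This energy is carried away by the emitted photon.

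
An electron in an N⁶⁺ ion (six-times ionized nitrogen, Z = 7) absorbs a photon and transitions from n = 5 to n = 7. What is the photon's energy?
13.0615 eV

The energy levels of a hydrogen-like atom are E_n = -13.6057 Z² eV / n².

Energy at n = 5: E_5 = -13.6057 × 7² / 5² = -26.6671720 eV
Energy at n = 7: E_7 = -13.6057 × 7² / 7² = -13.6057000 eV

The excitation energy is the difference:
ΔE = E_7 - E_5
ΔE = -13.6057000 - (-26.6671720)
ΔE = 13.0615 eV

Since this is positive, energy must be absorbed (photon absorption).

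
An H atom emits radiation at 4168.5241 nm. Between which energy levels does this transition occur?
n = 13 → n = 6

First, find the photon energy from the wavelength (hc = 1239.84 eV·nm):
E = hc/λ = 1239.84 eV·nm / 4168.5241 nm = 0.29742901 eV

The energy levels of hydrogen satisfy E_n = -13.6057 / n² eV, so an emission n_i → n_f releases
ΔE = 13.6057 × (1/n_f² − 1/n_i²) eV.

Setting ΔE equal to the photon energy:
1/n_f² − 1/n_i² = 0.29742901 / 13.6057 = 0.021860618

Since 1/n_i² must be positive, we need 1/n_f² > 0.021860618, i.e. n_f ≤ 6. For each allowed n_f, solve n_i = (1/n_f² − 0.021860618)^(−1/2) and check whether it is a whole number:
  n_f = 1: 1/n_i² = 1.000000000 − 0.021860618 = 0.978139382 → n_i = 1.011  (not an integer) ✗
  n_f = 2: 1/n_i² = 0.250000000 − 0.021860618 = 0.228139382 → n_i = 2.094  (not an integer) ✗
  n_f = 3: 1/n_i² = 0.111111111 − 0.021860618 = 0.089250493 → n_i = 3.347  (not an integer) ✗
  n_f = 4: 1/n_i² = 0.062500000 − 0.021860618 = 0.040639382 → n_i = 4.961  (not an integer) ✗
  n_f = 5: 1/n_i² = 0.040000000 − 0.021860618 = 0.018139382 → n_i = 7.425  (not an integer) ✗
  n_f = 6: 1/n_i² = 0.027777778 − 0.021860618 = 0.005917160 → n_i = 13.000  → integer, n_i = 13 ✓

Only n_f = 6 gives an integer upper level, n_i = 13.

The transition is from n = 13 to n = 6 (emission).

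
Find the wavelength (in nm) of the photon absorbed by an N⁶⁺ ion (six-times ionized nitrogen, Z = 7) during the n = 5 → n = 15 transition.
52.305 nm

First, find the transition energy using E_n = -13.6057 Z² / n² eV:
E_5 = -13.6057 × 7² / 5² = -26.66717 eV
E_15 = -13.6057 × 7² / 15² = -2.96302 eV

Photon energy: |ΔE| = |E_15 - E_5| = 23.70415 eV

Convert to wavelength using E = hc/λ with hc = 1239.84 eV·nm:
λ = hc/E = 1239.84 eV·nm / 23.70415 eV
λ = 52.305 nm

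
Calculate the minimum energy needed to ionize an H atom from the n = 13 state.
0.08051 eV

The ionization energy is the energy needed to remove the electron completely (n → ∞).

For hydrogen, E_n = -13.6057 eV / n².

At n = 13: E_13 = -13.6057 / 13² = -0.08050710 eV
At n = ∞: E_∞ = 0 eV

Ionization energy = E_∞ - E_13 = 0 - (-0.08050710) = 0.08050710 eV
Ionization energy ≈ 0.08051 eV

This is also called the binding energy of the electron in state n = 13.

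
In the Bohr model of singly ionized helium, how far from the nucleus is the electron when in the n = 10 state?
2.6459 nm (or 26.4589 Å)

The Bohr radius formula is:
r_n = n² a₀ / Z

where a₀ = 0.0529177 nm is the Bohr radius.

For He⁺ (Z = 2) at n = 10:
r_10 = 10² × 0.0529177 nm / 2
r_10 = 100 × 0.0529177 nm / 2
r_10 = 5.29177 nm / 2
r_10 = 2.6459 nm

The electron orbits at approximately 2.6459 nm from the nucleus.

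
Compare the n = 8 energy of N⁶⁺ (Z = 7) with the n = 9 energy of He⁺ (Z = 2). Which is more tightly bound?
N⁶⁺ at n = 8 (E = -10.416864 eV)

Using E_n = -13.6057 Z² / n² eV:

N⁶⁺ (Z = 7) at n = 8:
E = -13.6057 × 7² / 8² = -13.6057 × 49 / 64 = -10.416864063 eV

He⁺ (Z = 2) at n = 9:
E = -13.6057 × 2² / 9² = -13.6057 × 4 / 81 = -0.671886420 eV

Since -10.416864063 eV < -0.671886420 eV,
N⁶⁺ at n = 8 is more tightly bound (requires more energy to ionize).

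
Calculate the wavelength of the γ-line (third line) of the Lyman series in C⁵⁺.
2.70 nm

The lines of a series are numbered from the longest wavelength (smallest ΔE) outward; the third line is the transition from n = n_f + 3 to n_f.
The Lyman series has all transitions ending at n_f = 1.

For C⁵⁺ (Z = 6), the third line (γ-line) is the jump from n = 4 to n = 1:
E_4 = -13.6057 × 6² / 4² = -30.6128 eV
E_1 = -13.6057 × 6² / 1² = -489.8052 eV
ΔE = E_4 - E_1 = 459.1924 eV

λ = hc/E = 1239.84 eV·nm / 459.1924 eV
λ = 2.70 nm

This is the γ-line of the Lyman series in C⁵⁺.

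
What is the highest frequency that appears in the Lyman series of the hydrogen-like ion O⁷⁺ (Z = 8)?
2.1055e+17 Hz

The series limit corresponds to the transition from n = ∞ to n = 1.
This is the highest energy (shortest wavelength) transition in the Lyman series.

E_∞ = 0 eV
E_1 = -13.6057 × 8² / 1² = -870.76480 eV

Energy at series limit:
ΔE = E_∞ - E_1 = 0 - (-870.76480) = 870.76480 eV
E = 870.76480 eV × (1.602177 × 10⁻¹⁹ J/eV) = 1.395119e-16 J
f = E/h = 1.395119e-16 J / (6.62607 × 10⁻³⁴ J·s) = 2.1055e+17 Hz

This energy equals the ionization energy from the n = 1 state of O⁷⁺.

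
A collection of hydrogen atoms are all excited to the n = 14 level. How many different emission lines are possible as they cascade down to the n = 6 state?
36

The electron can occupy levels n = 6, 7, ..., 14 during de-excitation — that is m = 14 - 6 + 1 = 9 distinct levels.

The number of distinct spectral lines equals the number of ways to choose 2 of these m levels (each pair gives one possible emission transition):

Number of lines = m(m-1)/2 = 9×8/2 = 36

These correspond to all possible transitions between the 9 levels:
14 → 13, 14 → 12, 14 → 11, 14 → 10, 14 → 9, 14 → 8, 14 → 7, 14 → 6...

Each transition produces a photon with a unique energy (and thus wavelength). This count does not depend on Z.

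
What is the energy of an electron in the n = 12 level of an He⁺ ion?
-0.378 eV

For hydrogen-like ions, the energy levels scale with Z²:
E_n = -13.6057 Z² / n² eV

For He⁺ (Z = 2) at n = 12:
E_12 = -13.6057 × 2² / 12²
E_12 = -13.6057 × 4 / 144
E_12 = -54.4228 / 144
E_12 = -0.378 eV

The energy is 4 times more negative than hydrogen at the same n due to the stronger nuclear charge.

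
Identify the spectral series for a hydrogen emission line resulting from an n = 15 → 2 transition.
Balmer series

The spectral series in hydrogen are named based on the final (lower) energy level:
- Lyman series: n_final = 1 (ultraviolet)
- Balmer series: n_final = 2 (visible/near-UV)
- Paschen series: n_final = 3 (infrared)
- Brackett series: n_final = 4 (infrared)
- Pfund series: n_final = 5 (far infrared)

Since this transition ends at n = 2, it belongs to the Balmer series.

For reference, this 15 → 2 line has photon energy
ΔE = 13.6057 eV × (1/2² - 1/15²) = 3.34095522 eV,
corresponding to wavelength λ = hc/ΔE = 1239.84 eV·nm / 3.34095522 eV = 371.1034 nm in the visible/near-UV region.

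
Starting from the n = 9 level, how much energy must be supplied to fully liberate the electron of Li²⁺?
1.51 eV

The ionization energy is the energy needed to remove the electron completely (n → ∞).

For a hydrogen-like ion with Z = 3, E_n = -13.6057 Z² / n² eV.

At n = 9: E_9 = -13.6057 × 3² / 9² = -1.51174 eV
At n = ∞: E_∞ = 0 eV

Ionization energy = E_∞ - E_9 = 0 - (-1.51174) = 1.51174 eV
Ionization energy ≈ 1.51 eV

This is also called the binding energy of the electron in state n = 9.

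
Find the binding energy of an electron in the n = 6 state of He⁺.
1.511744 eV

The ionization energy is the energy needed to remove the electron completely (n → ∞).

For a hydrogen-like ion with Z = 2, E_n = -13.6057 Z² / n² eV.

At n = 6: E_6 = -13.6057 × 2² / 6² = -1.511744444 eV
At n = ∞: E_∞ = 0 eV

Ionization energy = E_∞ - E_6 = 0 - (-1.511744444) = 1.511744444 eV
Ionization energy ≈ 1.511744 eV

This is also called the binding energy of the electron in state n = 6.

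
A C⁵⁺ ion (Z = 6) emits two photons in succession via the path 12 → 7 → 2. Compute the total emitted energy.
119.04988 eV

The energy levels of C⁵⁺ are E_n = -13.6057 × 6² / n² eV.

First transition (12 → 7):
ΔE₁ = |E_7 - E_12|
ΔE₁ = |-9.99602448980 - (-3.40142500000)| = 6.59459949 eV

Second transition (7 → 2):
ΔE₂ = |E_2 - E_7|
ΔE₂ = |-122.45130000000 - (-9.99602448980)| = 112.45527551 eV

Total energy released:
E_total = ΔE₁ + ΔE₂ = 6.59459949 + 112.45527551 = 119.04988 eV

Note: This equals the direct transition 12 → 2: 119.04988 eV ✓
Energy is conserved regardless of the path taken.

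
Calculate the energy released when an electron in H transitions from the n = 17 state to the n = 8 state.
0.16551 eV

The energy levels are E_n = -13.6057 eV / n².

Energy at n = 17: E_17 = -13.6057 / 17² = -0.04707855 eV
Energy at n = 8: E_8 = -13.6057 / 8² = -0.21258906 eV

For emission (electron falling to lower state), the photon energy is:
E_photon = E_17 - E_8 = |-0.04707855 - (-0.21258906)|
E_photon = 0.16551 eV

This energy is carried away by the emitted photon.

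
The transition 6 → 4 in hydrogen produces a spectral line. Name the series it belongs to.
Brackett series

The spectral series in hydrogen are named based on the final (lower) energy level:
- Lyman series: n_final = 1 (ultraviolet)
- Balmer series: n_final = 2 (visible/near-UV)
- Paschen series: n_final = 3 (infrared)
- Brackett series: n_final = 4 (infrared)
- Pfund series: n_final = 5 (far infrared)

Since this transition ends at n = 4, it belongs to the Brackett series.

For reference, this 6 → 4 line has photon energy
ΔE = 13.6057 eV × (1/4² - 1/6²) = 0.47242013889 eV,
corresponding to wavelength λ = hc/ΔE = 1239.84 eV·nm / 0.47242013889 eV = 2624.44358 nm in the infrared region.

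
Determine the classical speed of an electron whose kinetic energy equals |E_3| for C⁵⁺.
4.3754e+06 m/s (or 1.459471% of c)

The binding energy at n = 3 for C⁵⁺ is:
E_3 = -13.6057 × 6²/3² = -54.42280000 eV
|E_3| = 54.42280000 eV

Convert to Joules:
KE = 54.42280000 eV × (1.602177 × 10⁻¹⁹ J/eV) = 8.719496e-18 J

Using KE = ½mv²:
v = √(2·KE/m_e)
v = √(2 × 8.719496e-18 J / 9.10938 × 10⁻³¹ kg)
v = 4.3754e+06 m/s

This is approximately 1.459471% the speed of light.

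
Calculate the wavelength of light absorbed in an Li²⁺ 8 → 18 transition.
807.5211 nm

First, find the transition energy using E_n = -13.6057 Z² / n² eV:
E_8 = -13.6057 × 3² / 8² = -1.91330156 eV
E_18 = -13.6057 × 3² / 18² = -0.37793611 eV

Photon energy: |ΔE| = |E_18 - E_8| = 1.53536545 eV

Convert to wavelength using E = hc/λ with hc = 1239.84 eV·nm:
λ = hc/E = 1239.84 eV·nm / 1.53536545 eV
λ = 807.5211 nm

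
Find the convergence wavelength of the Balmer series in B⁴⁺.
14.5802 nm

The series limit corresponds to the transition from n = ∞ to n = 2.
This is the highest energy (shortest wavelength) transition in the Balmer series.

E_∞ = 0 eV
E_2 = -13.6057 × 5² / 2² = -85.035625 eV

Energy at series limit:
ΔE = E_∞ - E_2 = 0 - (-85.035625) = 85.035625 eV
λ = hc/E = 1239.84 eV·nm / 85.035625 eV = 14.5802 nm

This energy equals the ionization energy from the n = 2 state of B⁴⁺.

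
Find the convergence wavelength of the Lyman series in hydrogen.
91.126513 nm

The series limit corresponds to the transition from n = ∞ to n = 1.
This is the highest energy (shortest wavelength) transition in the Lyman series.

E_∞ = 0 eV
E_1 = -13.6057 / 1² = -13.60570000 eV

Energy at series limit:
ΔE = E_∞ - E_1 = 0 - (-13.60570000) = 13.60570000 eV
λ = hc/E = 1239.84 eV·nm / 13.60570000 eV = 91.126513 nm

This energy equals the ionization energy from the n = 1 state of hydrogen.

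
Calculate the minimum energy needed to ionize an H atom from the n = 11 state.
0.112 eV

The ionization energy is the energy needed to remove the electron completely (n → ∞).

For hydrogen, E_n = -13.6057 eV / n².

At n = 11: E_11 = -13.6057 / 11² = -0.112444 eV
At n = ∞: E_∞ = 0 eV

Ionization energy = E_∞ - E_11 = 0 - (-0.112444) = 0.112444 eV
Ionization energy ≈ 0.112 eV

This is also called the binding energy of the electron in state n = 11.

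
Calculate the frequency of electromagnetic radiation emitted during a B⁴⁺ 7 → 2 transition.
1.888e+16 Hz

First, find the transition energy:
E_7 = -13.6057 × 5² / 7² = -6.94168 eV
E_2 = -13.6057 × 5² / 2² = -85.03563 eV
|ΔE| = |E_2 - E_7| = 78.09395 eV

Convert to Joules: E = 78.09395 eV × (1.602177 × 10⁻¹⁹ J/eV) = 1.25120e-17 J

Using E = hf:
f = E/h = 1.25120e-17 J / (6.62607 × 10⁻³⁴ J·s)
f = 1.888e+16 Hz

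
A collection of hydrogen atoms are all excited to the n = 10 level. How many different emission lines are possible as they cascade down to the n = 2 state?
36

The electron can occupy levels n = 2, 3, ..., 10 during de-excitation — that is m = 10 - 2 + 1 = 9 distinct levels.

The number of distinct spectral lines equals the number of ways to choose 2 of these m levels (each pair gives one possible emission transition):

Number of lines = m(m-1)/2 = 9×8/2 = 36

These correspond to all possible transitions between the 9 levels:
10 → 9, 10 → 8, 10 → 7, 10 → 6, 10 → 5, 10 → 4, 10 → 3, 10 → 2...

Each transition produces a photon with a unique energy (and thus wavelength). This count does not depend on Z.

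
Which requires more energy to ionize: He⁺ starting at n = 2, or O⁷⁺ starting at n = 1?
O⁷⁺ at n = 1 (E = -870.76 eV)

Using E_n = -13.6057 Z² / n² eV:

He⁺ (Z = 2) at n = 2:
E = -13.6057 × 2² / 2² = -13.6057 × 4 / 4 = -13.60570 eV

O⁷⁺ (Z = 8) at n = 1:
E = -13.6057 × 8² / 1² = -13.6057 × 64 / 1 = -870.76480 eV

Since -870.76480 eV < -13.60570 eV,
O⁷⁺ at n = 1 is more tightly bound (requires more energy to ionize).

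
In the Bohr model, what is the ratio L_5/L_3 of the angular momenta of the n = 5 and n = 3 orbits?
1.66667

In the Bohr model, L_n = nℏ, so the ratio is purely the ratio of quantum numbers:

L_5/L_3 = 5ℏ / 3ℏ = 5/3 = 1.66667

The angular momentum scales linearly with n.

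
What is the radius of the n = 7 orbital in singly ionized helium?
1.2965 nm (or 12.9649 Å)

The Bohr radius formula is:
r_n = n² a₀ / Z

where a₀ = 0.0529177 nm is the Bohr radius.

For He⁺ (Z = 2) at n = 7:
r_7 = 7² × 0.0529177 nm / 2
r_7 = 49 × 0.0529177 nm / 2
r_7 = 2.59297 nm / 2
r_7 = 1.2965 nm

The electron orbits at approximately 1.2965 nm from the nucleus.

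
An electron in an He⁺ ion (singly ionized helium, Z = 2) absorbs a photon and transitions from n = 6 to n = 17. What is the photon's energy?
1.32 eV

The energy levels of a hydrogen-like atom are E_n = -13.6057 Z² eV / n².

Energy at n = 6: E_6 = -13.6057 × 2² / 6² = -1.51174 eV
Energy at n = 17: E_17 = -13.6057 × 2² / 17² = -0.18831 eV

The excitation energy is the difference:
ΔE = E_17 - E_6
ΔE = -0.18831 - (-1.51174)
ΔE = 1.32 eV

Since this is positive, energy must be absorbed (photon absorption).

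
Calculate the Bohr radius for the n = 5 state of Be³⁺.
0.3307 nm (or 3.3074 Å)

The Bohr radius formula is:
r_n = n² a₀ / Z

where a₀ = 0.0529177 nm is the Bohr radius.

For Be³⁺ (Z = 4) at n = 5:
r_5 = 5² × 0.0529177 nm / 4
r_5 = 25 × 0.0529177 nm / 4
r_5 = 1.32294 nm / 4
r_5 = 0.3307 nm

The electron orbits at approximately 0.3307 nm from the nucleus.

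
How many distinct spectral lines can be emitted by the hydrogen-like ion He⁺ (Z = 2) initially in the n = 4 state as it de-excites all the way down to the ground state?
6

The electron can occupy levels n = 1, 2, ..., 4 during de-excitation — that is m = 4 - 1 + 1 = 4 distinct levels.

The number of distinct spectral lines equals the number of ways to choose 2 of these m levels (each pair gives one possible emission transition):

Number of lines = m(m-1)/2 = 4×3/2 = 6

These correspond to all possible transitions between the 4 levels:
4 → 3, 4 → 2, 4 → 1, 3 → 2, 3 → 1, 2 → 1

Each transition produces a photon with a unique energy (and thus wavelength). This count does not depend on Z.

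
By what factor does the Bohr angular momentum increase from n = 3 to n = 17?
5.67

In the Bohr model, L_n = nℏ, so the ratio is purely the ratio of quantum numbers:

L_17/L_3 = 17ℏ / 3ℏ = 17/3 = 5.67

The angular momentum scales linearly with n.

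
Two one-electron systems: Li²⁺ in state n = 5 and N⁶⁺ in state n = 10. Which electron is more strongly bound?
N⁶⁺ at n = 10 (E = -6.66679 eV)

Using E_n = -13.6057 Z² / n² eV:

Li²⁺ (Z = 3) at n = 5:
E = -13.6057 × 3² / 5² = -13.6057 × 9 / 25 = -4.89805200 eV

N⁶⁺ (Z = 7) at n = 10:
E = -13.6057 × 7² / 10² = -13.6057 × 49 / 100 = -6.66679300 eV

Since -6.66679300 eV < -4.89805200 eV,
N⁶⁺ at n = 10 is more tightly bound (requires more energy to ionize).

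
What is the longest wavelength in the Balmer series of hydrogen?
656.1109 nm

The longest wavelength corresponds to the smallest energy transition in the series.
The Balmer series has all transitions ending at n_f = 2.

For H, the first line (α-line) is the jump from n = 3 to n = 2:
E_3 = -13.6057 / 3² = -1.51174444 eV
E_2 = -13.6057 / 2² = -3.40142500 eV
ΔE = E_3 - E_2 = 1.88968056 eV

λ = hc/E = 1239.84 eV·nm / 1.88968056 eV
λ = 656.1109 nm

This is the α-line of the Balmer series in H.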